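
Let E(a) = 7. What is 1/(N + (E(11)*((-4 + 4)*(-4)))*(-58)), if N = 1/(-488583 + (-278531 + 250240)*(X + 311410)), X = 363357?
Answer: -19090321780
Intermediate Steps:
N = -1/19090321780 (N = 1/(-488583 + (-278531 + 250240)*(363357 + 311410)) = 1/(-488583 - 28291*674767) = 1/(-488583 - 19089833197) = 1/(-19090321780) = -1/19090321780 ≈ -5.2383e-11)
1/(N + (E(11)*((-4 + 4)*(-4)))*(-58)) = 1/(-1/19090321780 + (7*((-4 + 4)*(-4)))*(-58)) = 1/(-1/19090321780 + (7*(0*(-4)))*(-58)) = 1/(-1/19090321780 + (7*0)*(-58)) = 1/(-1/19090321780 + 0*(-58)) = 1/(-1/19090321780 + 0) = 1/(-1/19090321780) = -19090321780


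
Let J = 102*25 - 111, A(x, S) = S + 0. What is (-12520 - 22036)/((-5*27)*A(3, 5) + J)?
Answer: -8639/441 ≈ -19.590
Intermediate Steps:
A(x, S) = S
J = 2439 (J = 2550 - 111 = 2439)
(-12520 - 22036)/((-5*27)*A(3, 5) + J) = (-12520 - 22036)/(-5*27*5 + 2439) = -34556/(-135*5 + 2439) = -34556/(-675 + 2439) = -34556/1764 = -34556*1/1764 = -8639/441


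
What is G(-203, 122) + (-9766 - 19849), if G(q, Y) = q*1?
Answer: -29818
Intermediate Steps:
G(q, Y) = q
G(-203, 122) + (-9766 - 19849) = -203 + (-9766 - 19849) = -203 - 29615 = -29818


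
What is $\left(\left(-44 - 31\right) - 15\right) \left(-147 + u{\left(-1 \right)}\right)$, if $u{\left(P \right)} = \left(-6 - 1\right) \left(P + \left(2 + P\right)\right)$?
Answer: $13230$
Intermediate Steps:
$u{\left(P \right)} = -14 - 14 P$ ($u{\left(P \right)} = - 7 \left(2 + 2 P\right) = -14 - 14 P$)
$\left(\left(-44 - 31\right) - 15\right) \left(-147 + u{\left(-1 \right)}\right) = \left(\left(-44 - 31\right) - 15\right) \left(-147 - 0\right) = \left(-75 - 15\right) \left(-147 + \left(-14 + 14\right)\right) = - 90 \left(-147 + 0\right) = \left(-90\right) \left(-147\right) = 13230$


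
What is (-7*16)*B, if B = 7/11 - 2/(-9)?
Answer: -9520/99 ≈ -96.162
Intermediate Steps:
B = 85/99 (B = 7*(1/11) - 2*(-⅑) = 7/11 + 2/9 = 85/99 ≈ 0.85859)
(-7*16)*B = -7*16*(85/99) = -112*85/99 = -9520/99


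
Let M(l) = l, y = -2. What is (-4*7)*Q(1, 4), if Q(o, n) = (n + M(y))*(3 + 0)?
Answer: -168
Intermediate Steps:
Q(o, n) = -6 + 3*n (Q(o, n) = (n - 2)*(3 + 0) = (-2 + n)*3 = -6 + 3*n)
(-4*7)*Q(1, 4) = (-4*7)*(-6 + 3*4) = -28*(-6 + 12) = -28*6 = -168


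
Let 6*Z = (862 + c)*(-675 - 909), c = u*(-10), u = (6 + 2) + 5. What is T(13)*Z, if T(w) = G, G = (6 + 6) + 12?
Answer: -4637952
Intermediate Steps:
u = 13 (u = 8 + 5 = 13)
c = -130 (c = 13*(-10) = -130)
G = 24 (G = 12 + 12 = 24)
T(w) = 24
Z = -193248 (Z = ((862 - 130)*(-675 - 909))/6 = (732*(-1584))/6 = (⅙)*(-1159488) = -193248)
T(13)*Z = 24*(-193248) = -4637952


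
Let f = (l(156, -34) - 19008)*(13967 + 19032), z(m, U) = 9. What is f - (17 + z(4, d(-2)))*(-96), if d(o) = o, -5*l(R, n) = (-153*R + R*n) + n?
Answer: -2172443686/5 ≈ -4.3449e+8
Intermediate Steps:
l(R, n) = -n/5 + 153*R/5 - R*n/5 (l(R, n) = -((-153*R + R*n) + n)/5 = -(n - 153*R + R*n)/5 = -n/5 + 153*R/5 - R*n/5)
f = -2172456166/5 (f = ((-⅕*(-34) + (153/5)*156 - ⅕*156*(-34)) - 19008)*(13967 + 19032) = ((34/5 + 23868/5 + 5304/5) - 19008)*32999 = (29206/5 - 19008)*32999 = -65834/5*32999 = -2172456166/5 ≈ -4.3449e+8)
f - (17 + z(4, d(-2)))*(-96) = -2172456166/5 - (17 + 9)*(-96) = -2172456166/5 - 26*(-96) = -2172456166/5 - 1*(-2496) = -2172456166/5 + 2496 = -2172443686/5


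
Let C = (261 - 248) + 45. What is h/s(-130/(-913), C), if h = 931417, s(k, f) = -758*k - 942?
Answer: -850383721/958586 ≈ -887.12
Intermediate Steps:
C = 58 (C = 13 + 45 = 58)
s(k, f) = -942 - 758*k
h/s(-130/(-913), C) = 931417/(-942 - (-98540)/(-913)) = 931417/(-942 - (-98540)*(-1)/913) = 931417/(-942 - 758*130/913) = 931417/(-942 - 98540/913) = 931417/(-958586/913) = 931417*(-913/958586) = -850383721/958586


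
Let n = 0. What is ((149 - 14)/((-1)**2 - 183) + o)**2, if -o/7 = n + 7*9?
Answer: 6463677609/33124 ≈ 1.9514e+5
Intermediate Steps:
o = -441 (o = -7*(0 + 7*9) = -7*(0 + 63) = -7*63 = -441)
((149 - 14)/((-1)**2 - 183) + o)**2 = ((149 - 14)/((-1)**2 - 183) - 441)**2 = (135/(1 - 183) - 441)**2 = (135/(-182) - 441)**2 = (135*(-1/182) - 441)**2 = (-135/182 - 441)**2 = (-80397/182)**2 = 6463677609/33124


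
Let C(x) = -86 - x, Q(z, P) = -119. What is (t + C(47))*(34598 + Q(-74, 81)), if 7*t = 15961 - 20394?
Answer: -184945356/7 ≈ -2.6421e+7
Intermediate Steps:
t = -4433/7 (t = (15961 - 20394)/7 = (⅐)*(-4433) = -4433/7 ≈ -633.29)
(t + C(47))*(34598 + Q(-74, 81)) = (-4433/7 + (-86 - 1*47))*(34598 - 119) = (-4433/7 + (-86 - 47))*34479 = (-4433/7 - 133)*34479 = -5364/7*34479 = -184945356/7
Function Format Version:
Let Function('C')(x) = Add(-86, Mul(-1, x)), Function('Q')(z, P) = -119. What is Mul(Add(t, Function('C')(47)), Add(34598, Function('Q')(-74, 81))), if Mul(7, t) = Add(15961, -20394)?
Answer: Rational(-184945356, 7) ≈ -2.6421e+7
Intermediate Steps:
t = Rational(-4433, 7) (t = Mul(Rational(1, 7), Add(15961, -20394)) = Mul(Rational(1, 7), -4433) = Rational(-4433, 7) ≈ -633.29)
Mul(Add(t, Function('C')(47)), Add(34598, Function('Q')(-74, 81))) = Mul(Add(Rational(-4433, 7), Add(-86, Mul(-1, 47))), Add(34598, -119)) = Mul(Add(Rational(-4433, 7), Add(-86, -47)), 34479) = Mul(Add(Rational(-4433, 7), -133), 34479) = Mul(Rational(-5364, 7), 34479) = Rational(-184945356, 7)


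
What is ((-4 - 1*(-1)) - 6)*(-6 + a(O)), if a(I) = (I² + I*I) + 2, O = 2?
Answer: -36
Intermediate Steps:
a(I) = 2 + 2*I² (a(I) = (I² + I²) + 2 = 2*I² + 2 = 2 + 2*I²)
((-4 - 1*(-1)) - 6)*(-6 + a(O)) = ((-4 - 1*(-1)) - 6)*(-6 + (2 + 2*2²)) = ((-4 + 1) - 6)*(-6 + (2 + 2*4)) = (-3 - 6)*(-6 + (2 + 8)) = -9*(-6 + 10) = -9*4 = -36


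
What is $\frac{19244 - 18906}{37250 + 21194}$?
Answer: $\frac{169}{29222} \approx 0.0057833$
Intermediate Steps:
$\frac{19244 - 18906}{37250 + 21194} = \frac{338}{58444} = 338 \cdot \frac{1}{58444} = \frac{169}{29222}$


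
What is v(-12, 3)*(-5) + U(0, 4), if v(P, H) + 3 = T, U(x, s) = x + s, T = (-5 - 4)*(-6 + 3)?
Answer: -116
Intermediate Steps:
T = 27 (T = -9*(-3) = 27)
U(x, s) = s + x
v(P, H) = 24 (v(P, H) = -3 + 27 = 24)
v(-12, 3)*(-5) + U(0, 4) = 24*(-5) + (4 + 0) = -120 + 4 = -116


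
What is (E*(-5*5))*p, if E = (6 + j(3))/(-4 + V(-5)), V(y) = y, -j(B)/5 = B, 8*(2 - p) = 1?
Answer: -375/8 ≈ -46.875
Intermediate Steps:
p = 15/8 (p = 2 - 1/8*1 = 2 - 1/8 = 15/8 ≈ 1.8750)
j(B) = -5*B
E = 1 (E = (6 - 5*3)/(-4 - 5) = (6 - 15)/(-9) = -9*(-1/9) = 1)
(E*(-5*5))*p = (1*(-5*5))*(15/8) = (1*(-25))*(15/8) = -25*15/8 = -375/8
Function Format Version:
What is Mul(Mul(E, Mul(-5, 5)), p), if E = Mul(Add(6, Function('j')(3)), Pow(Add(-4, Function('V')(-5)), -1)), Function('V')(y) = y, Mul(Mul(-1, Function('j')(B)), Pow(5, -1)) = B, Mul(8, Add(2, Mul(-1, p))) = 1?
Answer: Rational(-375, 8) ≈ -46.875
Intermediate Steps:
p = Rational(15, 8) (p = Add(2, Mul(Rational(-1, 8), 1)) = Add(2, Rational(-1, 8)) = Rational(15, 8) ≈ 1.8750)
Function('j')(B) = Mul(-5, B)
E = 1 (E = Mul(Add(6, Mul(-5, 3)), Pow(Add(-4, -5), -1)) = Mul(Add(6, -15), Pow(-9, -1)) = Mul(-9, Rational(-1, 9)) = 1)
Mul(Mul(E, Mul(-5, 5)), p) = Mul(Mul(1, Mul(-5, 5)), Rational(15, 8)) = Mul(Mul(1, -25), Rational(15, 8)) = Mul(-25, Rational(15, 8)) = Rational(-375, 8)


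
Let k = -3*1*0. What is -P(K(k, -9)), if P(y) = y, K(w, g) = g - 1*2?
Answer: 11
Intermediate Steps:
k = 0 (k = -3*0 = 0)
K(w, g) = -2 + g (K(w, g) = g - 2 = -2 + g)
-P(K(k, -9)) = -(-2 - 9) = -1*(-11) = 11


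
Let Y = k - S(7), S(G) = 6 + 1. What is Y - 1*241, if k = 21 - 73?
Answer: -300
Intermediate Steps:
S(G) = 7
k = -52
Y = -59 (Y = -52 - 1*7 = -52 - 7 = -59)
Y - 1*241 = -59 - 1*241 = -59 - 241 = -300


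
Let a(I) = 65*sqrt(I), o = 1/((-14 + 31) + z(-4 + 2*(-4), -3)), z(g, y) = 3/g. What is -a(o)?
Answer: -130*sqrt(67)/67 ≈ -15.882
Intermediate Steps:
o = 4/67 (o = 1/((-14 + 31) + 3/(-4 + 2*(-4))) = 1/(17 + 3/(-4 - 8)) = 1/(17 + 3/(-12)) = 1/(17 + 3*(-1/12)) = 1/(17 - 1/4) = 1/(67/4) = 4/67 ≈ 0.059702)
-a(o) = -65*sqrt(4/67) = -65*2*sqrt(67)/67 = -130*sqrt(67)/67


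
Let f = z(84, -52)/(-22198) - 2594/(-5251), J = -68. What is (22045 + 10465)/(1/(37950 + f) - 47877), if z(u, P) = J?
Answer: -71905201510813900/105893735184205681 ≈ -0.67903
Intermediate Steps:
z(u, P) = -68
f = 28969340/58280849 (f = -68/(-22198) - 2594/(-5251) = -68*(-1/22198) - 2594*(-1/5251) = 34/11099 + 2594/5251 = 28969340/58280849 ≈ 0.49706)
(22045 + 10465)/(1/(37950 + f) - 47877) = (22045 + 10465)/(1/(37950 + 28969340/58280849) - 47877) = 32510/(1/(2211787188890/58280849) - 47877) = 32510/(58280849/2211787188890 - 47877) = 32510/(-105893735184205681/2211787188890) = 32510*(-2211787188890/105893735184205681) = -71905201510813900/105893735184205681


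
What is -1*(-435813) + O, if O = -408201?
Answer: 27612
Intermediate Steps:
-1*(-435813) + O = -1*(-435813) - 408201 = 435813 - 408201 = 27612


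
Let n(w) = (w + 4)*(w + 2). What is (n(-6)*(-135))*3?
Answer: -3240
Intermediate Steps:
n(w) = (2 + w)*(4 + w) (n(w) = (4 + w)*(2 + w) = (2 + w)*(4 + w))
(n(-6)*(-135))*3 = ((8 + (-6)**2 + 6*(-6))*(-135))*3 = ((8 + 36 - 36)*(-135))*3 = (8*(-135))*3 = -1080*3 = -3240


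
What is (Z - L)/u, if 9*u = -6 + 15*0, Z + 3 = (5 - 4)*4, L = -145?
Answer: -219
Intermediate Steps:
Z = 1 (Z = -3 + (5 - 4)*4 = -3 + 1*4 = -3 + 4 = 1)
u = -2/3 (u = (-6 + 15*0)/9 = (-6 + 0)/9 = (1/9)*(-6) = -2/3 ≈ -0.66667)
(Z - L)/u = (1 - 1*(-145))/(-2/3) = (1 + 145)*(-3/2) = 146*(-3/2) = -219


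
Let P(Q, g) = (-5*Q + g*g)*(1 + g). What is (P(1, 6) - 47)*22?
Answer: 3740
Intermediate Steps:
P(Q, g) = (1 + g)*(g² - 5*Q) (P(Q, g) = (-5*Q + g²)*(1 + g) = (g² - 5*Q)*(1 + g) = (1 + g)*(g² - 5*Q))
(P(1, 6) - 47)*22 = ((6² + 6³ - 5*1 - 5*1*6) - 47)*22 = ((36 + 216 - 5 - 30) - 47)*22 = (217 - 47)*22 = 170*22 = 3740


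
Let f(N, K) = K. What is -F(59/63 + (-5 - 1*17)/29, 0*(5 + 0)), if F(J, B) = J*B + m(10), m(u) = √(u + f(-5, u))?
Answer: -2*√5 ≈ -4.4721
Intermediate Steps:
m(u) = √2*√u (m(u) = √(u + u) = √(2*u) = √2*√u)
F(J, B) = 2*√5 + B*J (F(J, B) = J*B + √2*√10 = B*J + 2*√5 = 2*√5 + B*J)
-F(59/63 + (-5 - 1*17)/29, 0*(5 + 0)) = -(2*√5 + (0*(5 + 0))*(59/63 + (-5 - 1*17)/29)) = -(2*√5 + (0*5)*(59*(1/63) + (-5 - 17)*(1/29))) = -(2*√5 + 0*(59/63 - 22*1/29)) = -(2*√5 + 0*(59/63 - 22/29)) = -(2*√5 + 0*(325/1827)) = -(2*√5 + 0) = -2*√5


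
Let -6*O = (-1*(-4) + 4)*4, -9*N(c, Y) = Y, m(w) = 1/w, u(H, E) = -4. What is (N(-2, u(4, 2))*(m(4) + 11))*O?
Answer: -80/3 ≈ -26.667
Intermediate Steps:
m(w) = 1/w
N(c, Y) = -Y/9
O = -16/3 (O = -(-1*(-4) + 4)*4/6 = -(4 + 4)*4/6 = -4*4/3 = -1/6*32 = -16/3 ≈ -5.3333)
(N(-2, u(4, 2))*(m(4) + 11))*O = ((-1/9*(-4))*(1/4 + 11))*(-16/3) = (4*(1/4 + 11)/9)*(-16/3) = ((4/9)*(45/4))*(-16/3) = 5*(-16/3) = -80/3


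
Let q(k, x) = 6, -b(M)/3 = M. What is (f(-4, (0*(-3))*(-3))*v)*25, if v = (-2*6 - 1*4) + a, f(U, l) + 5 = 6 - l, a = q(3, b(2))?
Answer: -250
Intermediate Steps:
b(M) = -3*M
a = 6
f(U, l) = 1 - l (f(U, l) = -5 + (6 - l) = 1 - l)
v = -10 (v = (-2*6 - 1*4) + 6 = (-12 - 4) + 6 = -16 + 6 = -10)
(f(-4, (0*(-3))*(-3))*v)*25 = ((1 - 0*(-3)*(-3))*(-10))*25 = ((1 - 0*(-3))*(-10))*25 = ((1 - 1*0)*(-10))*25 = ((1 + 0)*(-10))*25 = (1*(-10))*25 = -10*25 = -250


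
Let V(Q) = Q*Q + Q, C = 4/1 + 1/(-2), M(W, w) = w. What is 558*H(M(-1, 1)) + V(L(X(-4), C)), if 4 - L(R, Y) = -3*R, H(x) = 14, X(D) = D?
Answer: 7868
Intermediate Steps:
C = 7/2 (C = 4*1 + 1*(-½) = 4 - ½ = 7/2 ≈ 3.5000)
L(R, Y) = 4 + 3*R (L(R, Y) = 4 - (-3)*R = 4 + 3*R)
V(Q) = Q + Q² (V(Q) = Q² + Q = Q + Q²)
558*H(M(-1, 1)) + V(L(X(-4), C)) = 558*14 + (4 + 3*(-4))*(1 + (4 + 3*(-4))) = 7812 + (4 - 12)*(1 + (4 - 12)) = 7812 - 8*(1 - 8) = 7812 - 8*(-7) = 7812 + 56 = 7868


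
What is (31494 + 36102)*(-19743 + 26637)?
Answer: 466006824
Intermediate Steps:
(31494 + 36102)*(-19743 + 26637) = 67596*6894 = 466006824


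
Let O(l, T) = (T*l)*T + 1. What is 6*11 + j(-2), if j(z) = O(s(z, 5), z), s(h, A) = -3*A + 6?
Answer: 31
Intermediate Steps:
s(h, A) = 6 - 3*A
O(l, T) = 1 + l*T² (O(l, T) = l*T² + 1 = 1 + l*T²)
j(z) = 1 - 9*z² (j(z) = 1 + (6 - 3*5)*z² = 1 + (6 - 15)*z² = 1 - 9*z²)
6*11 + j(-2) = 6*11 + (1 - 9*(-2)²) = 66 + (1 - 9*4) = 66 + (1 - 36) = 66 - 35 = 31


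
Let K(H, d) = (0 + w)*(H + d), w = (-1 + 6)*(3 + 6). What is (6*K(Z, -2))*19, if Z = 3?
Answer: 5130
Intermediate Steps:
w = 45 (w = 5*9 = 45)
K(H, d) = 45*H + 45*d (K(H, d) = (0 + 45)*(H + d) = 45*(H + d) = 45*H + 45*d)
(6*K(Z, -2))*19 = (6*(45*3 + 45*(-2)))*19 = (6*(135 - 90))*19 = (6*45)*19 = 270*19 = 5130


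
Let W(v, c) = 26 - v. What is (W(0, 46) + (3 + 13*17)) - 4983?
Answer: -4733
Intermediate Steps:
(W(0, 46) + (3 + 13*17)) - 4983 = ((26 - 1*0) + (3 + 13*17)) - 4983 = ((26 + 0) + (3 + 221)) - 4983 = (26 + 224) - 4983 = 250 - 4983 = -4733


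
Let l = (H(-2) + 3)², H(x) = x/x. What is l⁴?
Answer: 65536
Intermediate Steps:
H(x) = 1
l = 16 (l = (1 + 3)² = 4² = 16)
l⁴ = 16⁴ = 65536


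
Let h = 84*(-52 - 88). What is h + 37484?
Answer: 25724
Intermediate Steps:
h = -11760 (h = 84*(-140) = -11760)
h + 37484 = -11760 + 37484 = 25724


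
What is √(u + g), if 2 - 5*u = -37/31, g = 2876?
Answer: √69111245/155 ≈ 53.634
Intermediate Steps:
u = 99/155 (u = ⅖ - (-37)/(5*31) = ⅖ - ⅕*(-37/31) = ⅖ + 37/155 = 99/155 ≈ 0.63871)
√(u + g) = √(99/155 + 2876) = √(445879/155) = √69111245/155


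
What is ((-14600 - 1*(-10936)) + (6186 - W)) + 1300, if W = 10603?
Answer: -6781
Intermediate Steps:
((-14600 - 1*(-10936)) + (6186 - W)) + 1300 = ((-14600 - 1*(-10936)) + (6186 - 1*10603)) + 1300 = ((-14600 + 10936) + (6186 - 10603)) + 1300 = (-3664 - 4417) + 1300 = -8081 + 1300 = -6781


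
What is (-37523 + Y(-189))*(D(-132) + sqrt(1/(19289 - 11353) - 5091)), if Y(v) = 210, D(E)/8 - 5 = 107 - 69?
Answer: -12835672 - 186565*I*sqrt(50098697)/496 ≈ -1.2836e+7 - 2.6623e+6*I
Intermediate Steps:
D(E) = 344 (D(E) = 40 + 8*(107 - 69) = 40 + 8*38 = 40 + 304 = 344)
(-37523 + Y(-189))*(D(-132) + sqrt(1/(19289 - 11353) - 5091)) = (-37523 + 210)*(344 + sqrt(1/(19289 - 11353) - 5091)) = -37313*(344 + sqrt(1/7936 - 5091)) = -37313*(344 + sqrt(-40402175/7936)) = -37313*(344 + 5*I*sqrt(50098697)/496) = -12835672 - 186565*I*sqrt(50098697)/496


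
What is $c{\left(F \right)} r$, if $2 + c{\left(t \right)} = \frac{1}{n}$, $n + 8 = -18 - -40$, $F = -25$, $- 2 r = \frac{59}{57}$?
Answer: $\frac{531}{532} \approx 0.99812$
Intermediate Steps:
$r = - \frac{59}{114}$ ($r = - \frac{59 \cdot \frac{1}{57}}{2} = \left(- \frac{1}{2}\right) \frac{59}{57} = - \frac{59}{114} \approx -0.51754$)
$n = 14$ ($n = -8 - -22 = -8 + \left(-18 + 40\right) = -8 + 22 = 14$)
$c{\left(t \right)} = - \frac{27}{14}$ ($c{\left(t \right)} = -2 + \frac{1}{14} = - \frac{27}{14}$)
$c{\left(F \right)} r = \left(- \frac{27}{14}\right) \left(- \frac{59}{114}\right) = \frac{531}{532}$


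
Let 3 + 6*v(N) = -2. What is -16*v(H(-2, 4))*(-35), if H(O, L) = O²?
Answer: -1400/3 ≈ -466.67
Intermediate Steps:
v(N) = -⅚ (v(N) = -½ + (⅙)*(-2) = -½ - ⅓ = -⅚)
-16*v(H(-2, 4))*(-35) = -16*(-⅚)*(-35) = (40/3)*(-35) = -1400/3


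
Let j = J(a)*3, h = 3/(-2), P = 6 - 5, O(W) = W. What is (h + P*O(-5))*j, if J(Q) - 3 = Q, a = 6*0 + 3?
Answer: -117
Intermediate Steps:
a = 3 (a = 0 + 3 = 3)
J(Q) = 3 + Q
P = 1
h = -3/2 (h = 3*(-½) = -3/2 ≈ -1.5000)
j = 18 (j = (3 + 3)*3 = 6*3 = 18)
(h + P*O(-5))*j = (-3/2 + 1*(-5))*18 = (-3/2 - 5)*18 = -13/2*18 = -117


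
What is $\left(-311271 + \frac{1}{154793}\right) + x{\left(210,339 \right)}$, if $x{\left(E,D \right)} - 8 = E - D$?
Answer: $- \frac{48201301855}{154793} \approx -3.1139 \cdot 10^{5}$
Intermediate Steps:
$x{\left(E,D \right)} = 8 + E - D$ ($x{\left(E,D \right)} = 8 - \left(D - E\right) = 8 + E - D$)
$\left(-311271 + \frac{1}{154793}\right) + x{\left(210,339 \right)} = \left(-311271 + \frac{1}{154793}\right) + \left(8 + 210 - 339\right) = - \frac{48182571902}{154793} - 121 = - \frac{48201301855}{154793}$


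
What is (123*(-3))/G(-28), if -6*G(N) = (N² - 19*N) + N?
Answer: 1107/644 ≈ 1.7189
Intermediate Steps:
G(N) = 3*N - N²/6 (G(N) = -((N² - 19*N) + N)/6 = -(N² - 18*N)/6 = 3*N - N²/6)
(123*(-3))/G(-28) = (123*(-3))/(((⅙)*(-28)*(18 - 1*(-28)))) = -369*(-3/(14*(18 + 28))) = -369/((⅙)*(-28)*46) = -369/(-644/3) = -369*(-3/644) = 1107/644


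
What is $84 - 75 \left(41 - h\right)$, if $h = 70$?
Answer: $2259$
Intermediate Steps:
$84 - 75 \left(41 - h\right) = 84 - 75 \left(41 - 70\right) = 84 - -2175 = 84 + 2175 = 2259$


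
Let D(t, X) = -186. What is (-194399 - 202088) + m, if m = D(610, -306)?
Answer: -396673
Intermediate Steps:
m = -186
(-194399 - 202088) + m = (-194399 - 202088) - 186 = -396487 - 186 = -396673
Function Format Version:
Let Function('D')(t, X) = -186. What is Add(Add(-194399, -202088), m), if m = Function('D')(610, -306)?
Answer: -396673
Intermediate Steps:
m = -186
Add(Add(-194399, -202088), m) = Add(Add(-194399, -202088), -186) = Add(-396487, -186) = -396673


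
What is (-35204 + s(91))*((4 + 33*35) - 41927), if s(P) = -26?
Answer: 1436256640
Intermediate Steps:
(-35204 + s(91))*((4 + 33*35) - 41927) = (-35204 - 26)*((4 + 33*35) - 41927) = -35230*((4 + 1155) - 41927) = -35230*(1159 - 41927) = -35230*(-40768) = 1436256640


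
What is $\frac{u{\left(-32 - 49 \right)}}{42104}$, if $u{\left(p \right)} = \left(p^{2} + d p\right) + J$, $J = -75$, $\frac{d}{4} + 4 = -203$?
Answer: $\frac{36777}{21052} \approx 1.747$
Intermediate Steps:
$d = -828$ ($d = -16 + 4 \left(-203\right) = -16 - 812 = -828$)
$u{\left(p \right)} = -75 + p^{2} - 828 p$ ($u{\left(p \right)} = \left(p^{2} - 828 p\right) - 75 = -75 + p^{2} - 828 p$)
$\frac{u{\left(-32 - 49 \right)}}{42104} = \frac{-75 + \left(-32 - 49\right)^{2} - 828 \left(-32 - 49\right)}{42104} = \left(-75 + \left(-32 - 49\right)^{2} - 828 \left(-32 - 49\right)\right) \frac{1}{42104} = \left(-75 + \left(-81\right)^{2} - -67068\right) \frac{1}{42104} = \left(-75 + 6561 + 67068\right) \frac{1}{42104} = 73554 \cdot \frac{1}{42104} = \frac{36777}{21052}$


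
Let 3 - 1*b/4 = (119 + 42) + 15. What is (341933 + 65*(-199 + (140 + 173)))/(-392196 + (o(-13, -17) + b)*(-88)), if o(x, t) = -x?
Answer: -349343/332444 ≈ -1.0508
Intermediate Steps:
b = -692 (b = 12 - 4*((119 + 42) + 15) = 12 - 4*(161 + 15) = 12 - 4*176 = 12 - 704 = -692)
(341933 + 65*(-199 + (140 + 173)))/(-392196 + (o(-13, -17) + b)*(-88)) = (341933 + 65*(-199 + (140 + 173)))/(-392196 + (-1*(-13) - 692)*(-88)) = (341933 + 65*(-199 + 313))/(-392196 + (13 - 692)*(-88)) = (341933 + 65*114)/(-392196 - 679*(-88)) = (341933 + 7410)/(-392196 + 59752) = 349343/(-332444) = 349343*(-1/332444) = -349343/332444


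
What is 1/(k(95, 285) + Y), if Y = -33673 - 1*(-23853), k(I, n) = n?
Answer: -1/9535 ≈ -0.00010488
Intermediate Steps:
Y = -9820 (Y = -33673 + 23853 = -9820)
1/(k(95, 285) + Y) = 1/(285 - 9820) = 1/(-9535) = -1/9535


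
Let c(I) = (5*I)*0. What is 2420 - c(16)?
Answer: 2420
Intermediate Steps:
c(I) = 0
2420 - c(16) = 2420 - 1*0 = 2420 + 0 = 2420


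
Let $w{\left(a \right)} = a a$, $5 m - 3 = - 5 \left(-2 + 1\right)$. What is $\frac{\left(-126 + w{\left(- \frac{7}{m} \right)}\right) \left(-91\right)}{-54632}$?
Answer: $- \frac{622349}{3496448} \approx -0.17799$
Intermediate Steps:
$m = \frac{8}{5}$ ($m = \frac{3}{5} + \frac{\left(-5\right) \left(-2 + 1\right)}{5} = \frac{3}{5} + \frac{\left(-5\right) \left(-1\right)}{5} = \frac{3}{5} + \frac{1}{5} \cdot 5 = \frac{3}{5} + 1 = \frac{8}{5} \approx 1.6$)
$w{\left(a \right)} = a^{2}$
$\frac{\left(-126 + w{\left(- \frac{7}{m} \right)}\right) \left(-91\right)}{-54632} = \frac{\left(-126 + \left(- \frac{7}{\frac{8}{5}}\right)^{2}\right) \left(-91\right)}{-54632} = \left(-126 + \left(\left(-7\right) \frac{5}{8}\right)^{2}\right) \left(-91\right) \left(- \frac{1}{54632}\right) = \left(-126 + \left(- \frac{35}{8}\right)^{2}\right) \left(-91\right) \left(- \frac{1}{54632}\right) = \left(-126 + \frac{1225}{64}\right) \left(-91\right) \left(- \frac{1}{54632}\right) = \left(- \frac{6839}{64}\right) \left(-91\right) \left(- \frac{1}{54632}\right) = \frac{622349}{64} \left(- \frac{1}{54632}\right) = - \frac{622349}{3496448}$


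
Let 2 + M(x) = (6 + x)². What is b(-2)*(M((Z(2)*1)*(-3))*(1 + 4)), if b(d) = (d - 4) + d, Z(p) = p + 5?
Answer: -8920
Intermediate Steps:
Z(p) = 5 + p
b(d) = -4 + 2*d (b(d) = (-4 + d) + d = -4 + 2*d)
M(x) = -2 + (6 + x)²
b(-2)*(M((Z(2)*1)*(-3))*(1 + 4)) = (-4 + 2*(-2))*((-2 + (6 + ((5 + 2)*1)*(-3))²)*(1 + 4)) = (-4 - 4)*((-2 + (6 + (7*1)*(-3))²)*5) = -8*(-2 + (6 + 7*(-3))²)*5 = -8*(-2 + (6 - 21)²)*5 = -8*(-2 + (-15)²)*5 = -8*(-2 + 225)*5 = -1784*5 = -8*1115 = -8920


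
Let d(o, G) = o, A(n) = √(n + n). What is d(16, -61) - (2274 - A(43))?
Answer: -2258 + √86 ≈ -2248.7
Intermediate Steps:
A(n) = √2*√n (A(n) = √(2*n) = √2*√n)
d(16, -61) - (2274 - A(43)) = 16 - (2274 - √2*√43) = 16 - (2274 - √86) = 16 + (-2274 + √86) = -2258 + √86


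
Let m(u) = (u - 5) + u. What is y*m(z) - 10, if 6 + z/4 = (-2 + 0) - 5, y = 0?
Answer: -10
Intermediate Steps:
z = -52 (z = -24 + 4*((-2 + 0) - 5) = -24 + 4*(-2 - 5) = -24 + 4*(-7) = -24 - 28 = -52)
m(u) = -5 + 2*u (m(u) = (-5 + u) + u = -5 + 2*u)
y*m(z) - 10 = 0*(-5 + 2*(-52)) - 10 = 0*(-5 - 104) - 10 = 0*(-109) - 10 = 0 - 10 = -10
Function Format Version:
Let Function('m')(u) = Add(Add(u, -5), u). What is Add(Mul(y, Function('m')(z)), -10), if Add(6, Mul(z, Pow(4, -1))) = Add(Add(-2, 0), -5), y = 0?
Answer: -10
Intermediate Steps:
z = -52 (z = Add(-24, Mul(4, Add(Add(-2, 0), -5))) = Add(-24, Mul(4, Add(-2, -5))) = Add(-24, Mul(4, -7)) = Add(-24, -28) = -52)
Function('m')(u) = Add(-5, Mul(2, u)) (Function('m')(u) = Add(Add(-5, u), u) = Add(-5, Mul(2, u)))
Add(Mul(y, Function('m')(z)), -10) = Add(Mul(0, Add(-5, Mul(2, -52))), -10) = Add(Mul(0, Add(-5, -104)), -10) = Add(Mul(0, -109), -10) = Add(0, -10) = -10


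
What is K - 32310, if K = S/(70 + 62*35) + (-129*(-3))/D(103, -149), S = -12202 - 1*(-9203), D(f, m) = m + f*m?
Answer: -140195130223/4338880 ≈ -32311.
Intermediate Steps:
S = -2999 (S = -12202 + 9203 = -2999)
K = -5917423/4338880 (K = -2999/(70 + 62*35) + (-129*(-3))/((-149*(1 + 103))) = -2999/(70 + 2170) + 387/((-149*104)) = -2999/2240 + 387/(-15496) = -2999*1/2240 + 387*(-1/15496) = -2999/2240 - 387/15496 = -5917423/4338880 ≈ -1.3638)
K - 32310 = -5917423/4338880 - 32310 = -140195130223/4338880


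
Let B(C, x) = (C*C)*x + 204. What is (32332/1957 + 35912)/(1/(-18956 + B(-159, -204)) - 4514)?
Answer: -363940856136816/45724927426205 ≈ -7.9594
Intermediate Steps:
B(C, x) = 204 + x*C² (B(C, x) = C²*x + 204 = x*C² + 204 = 204 + x*C²)
(32332/1957 + 35912)/(1/(-18956 + B(-159, -204)) - 4514) = (32332/1957 + 35912)/(1/(-18956 + (204 - 204*(-159)²)) - 4514) = (32332*(1/1957) + 35912)/(1/(-18956 + (204 - 204*25281)) - 4514) = (32332/1957 + 35912)/(1/(-18956 + (204 - 5157324)) - 4514) = 70312116/(1957*(1/(-18956 - 5157120) - 4514)) = 70312116/(1957*(1/(-5176076) - 4514)) = 70312116/(1957*(-1/5176076 - 4514)) = 70312116/(1957*(-23364807065/5176076)) = (70312116/1957)*(-5176076/23364807065) = -363940856136816/45724927426205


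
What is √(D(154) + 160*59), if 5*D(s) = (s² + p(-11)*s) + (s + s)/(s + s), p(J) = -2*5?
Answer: √346885/5 ≈ 117.79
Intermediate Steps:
p(J) = -10
D(s) = ⅕ - 2*s + s²/5 (D(s) = ((s² - 10*s) + (s + s)/(s + s))/5 = ((s² - 10*s) + (2*s)/((2*s)))/5 = ((s² - 10*s) + (2*s)*(1/(2*s)))/5 = ((s² - 10*s) + 1)/5 = (1 + s² - 10*s)/5 = ⅕ - 2*s + s²/5)
√(D(154) + 160*59) = √((⅕ - 2*154 + (⅕)*154²) + 160*59) = √((⅕ - 308 + (⅕)*23716) + 9440) = √((⅕ - 308 + 23716/5) + 9440) = √(22177/5 + 9440) = √(69377/5) = √346885/5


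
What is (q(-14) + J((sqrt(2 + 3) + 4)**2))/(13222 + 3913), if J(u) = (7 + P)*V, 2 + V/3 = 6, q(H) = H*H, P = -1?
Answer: 268/17135 ≈ 0.015640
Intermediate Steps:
q(H) = H**2
V = 12 (V = -6 + 3*6 = -6 + 18 = 12)
J(u) = 72 (J(u) = (7 - 1)*12 = 6*12 = 72)
(q(-14) + J((sqrt(2 + 3) + 4)**2))/(13222 + 3913) = ((-14)**2 + 72)/(13222 + 3913) = (196 + 72)/17135 = 268*(1/17135) = 268/17135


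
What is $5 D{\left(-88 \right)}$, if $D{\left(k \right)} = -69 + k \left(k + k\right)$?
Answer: $77095$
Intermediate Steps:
$D{\left(k \right)} = -69 + 2 k^{2}$ ($D{\left(k \right)} = -69 + k 2 k = -69 + 2 k^{2}$)
$5 D{\left(-88 \right)} = 5 \left(-69 + 2 \left(-88\right)^{2}\right) = 5 \left(-69 + 2 \cdot 7744\right) = 5 \left(-69 + 15488\right) = 5 \cdot 15419 = 77095$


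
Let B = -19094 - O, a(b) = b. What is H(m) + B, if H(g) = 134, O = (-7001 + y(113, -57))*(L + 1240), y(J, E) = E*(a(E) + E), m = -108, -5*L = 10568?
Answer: -2291904/5 ≈ -4.5838e+5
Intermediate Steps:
L = -10568/5 (L = -⅕*10568 = -10568/5 ≈ -2113.6)
y(J, E) = 2*E² (y(J, E) = E*(E + E) = E*(2*E) = 2*E²)
O = 2197104/5 (O = (-7001 + 2*(-57)²)*(-10568/5 + 1240) = (-7001 + 2*3249)*(-4368/5) = (-7001 + 6498)*(-4368/5) = -503*(-4368/5) = 2197104/5 ≈ 4.3942e+5)
B = -2292574/5 (B = -19094 - 1*2197104/5 = -19094 - 2197104/5 = -2292574/5 ≈ -4.5852e+5)
H(m) + B = 134 - 2292574/5 = -2291904/5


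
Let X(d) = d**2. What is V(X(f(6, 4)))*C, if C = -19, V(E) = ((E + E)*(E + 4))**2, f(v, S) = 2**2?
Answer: -7782400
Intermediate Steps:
f(v, S) = 4
V(E) = 4*E**2*(4 + E)**2 (V(E) = ((2*E)*(4 + E))**2 = (2*E*(4 + E))**2 = 4*E**2*(4 + E)**2)
V(X(f(6, 4)))*C = (4*(4**2)**2*(4 + 4**2)**2)*(-19) = (4*16**2*(4 + 16)**2)*(-19) = (4*256*20**2)*(-19) = (4*256*400)*(-19) = 409600*(-19) = -7782400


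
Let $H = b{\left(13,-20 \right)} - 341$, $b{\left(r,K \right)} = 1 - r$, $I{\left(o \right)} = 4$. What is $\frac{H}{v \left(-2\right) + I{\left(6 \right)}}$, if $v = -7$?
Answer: $- \frac{353}{18} \approx -19.611$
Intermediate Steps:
$H = -353$ ($H = \left(1 - 13\right) - 341 = -12 - 341 = -353$)
$\frac{H}{v \left(-2\right) + I{\left(6 \right)}} = - \frac{353}{\left(-7\right) \left(-2\right) + 4} = - \frac{353}{14 + 4} = - \frac{353}{18}$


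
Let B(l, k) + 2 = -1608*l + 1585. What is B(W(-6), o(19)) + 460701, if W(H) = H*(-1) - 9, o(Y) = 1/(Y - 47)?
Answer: 467108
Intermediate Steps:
o(Y) = 1/(-47 + Y)
W(H) = -9 - H (W(H) = -H - 9 = -9 - H)
B(l, k) = 1583 - 1608*l (B(l, k) = -2 + (-1608*l + 1585) = -2 + (1585 - 1608*l) = 1583 - 1608*l)
B(W(-6), o(19)) + 460701 = (1583 - 1608*(-9 - 1*(-6))) + 460701 = (1583 - 1608*(-9 + 6)) + 460701 = (1583 - 1608*(-3)) + 460701 = (1583 + 4824) + 460701 = 6407 + 460701 = 467108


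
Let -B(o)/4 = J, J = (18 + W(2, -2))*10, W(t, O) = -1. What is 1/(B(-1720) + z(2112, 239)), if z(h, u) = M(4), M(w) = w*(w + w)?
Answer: -1/648 ≈ -0.0015432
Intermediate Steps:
M(w) = 2*w² (M(w) = w*(2*w) = 2*w²)
z(h, u) = 32 (z(h, u) = 2*4² = 2*16 = 32)
J = 170 (J = (18 - 1)*10 = 17*10 = 170)
B(o) = -680 (B(o) = -4*170 = -680)
1/(B(-1720) + z(2112, 239)) = 1/(-680 + 32) = 1/(-648) = -1/648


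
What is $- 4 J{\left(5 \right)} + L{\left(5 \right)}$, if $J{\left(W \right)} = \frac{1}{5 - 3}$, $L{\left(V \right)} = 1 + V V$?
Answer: $24$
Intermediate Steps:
$L{\left(V \right)} = 1 + V^{2}$
$J{\left(W \right)} = \frac{1}{2}$
$- 4 J{\left(5 \right)} + L{\left(5 \right)} = \left(-4\right) \frac{1}{2} + \left(1 + 5^{2}\right) = -2 + \left(1 + 25\right) = -2 + 26 = 24$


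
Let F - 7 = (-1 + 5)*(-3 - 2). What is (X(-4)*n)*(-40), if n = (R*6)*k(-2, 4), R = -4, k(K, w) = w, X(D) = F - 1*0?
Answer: -49920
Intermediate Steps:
F = -13 (F = 7 + (-1 + 5)*(-3 - 2) = 7 + 4*(-5) = 7 - 20 = -13)
X(D) = -13 (X(D) = -13 - 1*0 = -13 + 0 = -13)
n = -96 (n = -4*6*4 = -24*4 = -96)
(X(-4)*n)*(-40) = -13*(-96)*(-40) = 1248*(-40) = -49920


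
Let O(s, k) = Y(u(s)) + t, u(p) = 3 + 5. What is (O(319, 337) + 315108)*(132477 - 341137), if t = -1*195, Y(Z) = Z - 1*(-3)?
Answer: -65712041840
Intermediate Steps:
u(p) = 8
Y(Z) = 3 + Z (Y(Z) = Z + 3 = 3 + Z)
t = -195
O(s, k) = -184 (O(s, k) = (3 + 8) - 195 = 11 - 195 = -184)
(O(319, 337) + 315108)*(132477 - 341137) = (-184 + 315108)*(132477 - 341137) = 314924*(-208660) = -65712041840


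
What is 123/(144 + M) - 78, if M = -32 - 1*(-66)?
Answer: -13761/178 ≈ -77.309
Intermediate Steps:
M = 34 (M = -32 + 66 = 34)
123/(144 + M) - 78 = 123/(144 + 34) - 78 = 123/178 - 78 = -13761/178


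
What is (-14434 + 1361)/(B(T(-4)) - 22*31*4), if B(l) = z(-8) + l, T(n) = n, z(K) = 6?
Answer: 13073/2726 ≈ 4.7957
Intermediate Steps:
B(l) = 6 + l
(-14434 + 1361)/(B(T(-4)) - 22*31*4) = (-14434 + 1361)/((6 - 4) - 22*31*4) = -13073/(2 - 682*4) = -13073/(2 - 2728) = -13073/(-2726) = -13073*(-1/2726) = 13073/2726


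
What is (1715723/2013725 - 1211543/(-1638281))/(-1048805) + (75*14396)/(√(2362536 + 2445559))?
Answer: -5250550819838/3460057415410213625 + 215940*√4808095/961619 ≈ 492.40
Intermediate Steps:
(1715723/2013725 - 1211543/(-1638281))/(-1048805) + (75*14396)/(√(2362536 + 2445559)) = (1715723*(1/2013725) - 1211543*(-1/1638281))*(-1/1048805) + 1079700/(√4808095) = (1715723/2013725 + 1211543/1638281)*(-1/1048805) + 1079700*(√4808095/4808095) = (5250550819838/3299047406725)*(-1/1048805) + 215940*√4808095/961619 = -5250550819838/3460057415410213625 + 215940*√4808095/961619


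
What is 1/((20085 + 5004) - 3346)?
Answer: 1/21743 ≈ 4.5992e-5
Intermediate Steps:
1/((20085 + 5004) - 3346) = 1/(25089 - 3346) = 1/21743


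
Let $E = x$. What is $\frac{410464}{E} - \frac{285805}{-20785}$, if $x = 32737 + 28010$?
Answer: $\frac{5178658115}{252525279} \approx 20.507$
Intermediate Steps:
$x = 60747$
$E = 60747$
$\frac{410464}{E} - \frac{285805}{-20785} = \frac{410464}{60747} - \frac{285805}{-20785} = 410464 \cdot \frac{1}{60747} - - \frac{57161}{4157} = \frac{410464}{60747} + \frac{57161}{4157} = \frac{5178658115}{252525279}$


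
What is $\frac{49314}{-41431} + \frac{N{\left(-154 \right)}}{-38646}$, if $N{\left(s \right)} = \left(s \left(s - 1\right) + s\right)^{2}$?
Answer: $- \frac{11652358027790}{800571213} \approx -14555.0$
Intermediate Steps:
$N{\left(s \right)} = \left(s + s \left(-1 + s\right)\right)^{2}$ ($N{\left(s \right)} = \left(s \left(-1 + s\right) + s\right)^{2} = \left(s + s \left(-1 + s\right)\right)^{2}$)
$\frac{49314}{-41431} + \frac{N{\left(-154 \right)}}{-38646} = \frac{49314}{-41431} + \frac{\left(-154\right)^{4}}{-38646} = 49314 \left(- \frac{1}{41431}\right) + 562448656 \left(- \frac{1}{38646}\right) = - \frac{49314}{41431} - \frac{281224328}{19323} = - \frac{11652358027790}{800571213}$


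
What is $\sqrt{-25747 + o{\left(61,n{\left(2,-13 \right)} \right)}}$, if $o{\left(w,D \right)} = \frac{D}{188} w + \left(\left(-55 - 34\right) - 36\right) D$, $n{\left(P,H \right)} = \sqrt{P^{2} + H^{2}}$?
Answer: $\frac{\sqrt{-227500492 - 1101633 \sqrt{173}}}{94} \approx 165.49 i$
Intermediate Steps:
$n{\left(P,H \right)} = \sqrt{H^{2} + P^{2}}$
$o{\left(w,D \right)} = - 125 D + \frac{D w}{188}$ ($o{\left(w,D \right)} = D \frac{1}{188} w + \left(-89 - 36\right) D = \frac{D}{188} w - 125 D = \frac{D w}{188} - 125 D = - 125 D + \frac{D w}{188}$)
$\sqrt{-25747 + o{\left(61,n{\left(2,-13 \right)} \right)}} = \sqrt{-25747 + \frac{\sqrt{\left(-13\right)^{2} + 2^{2}} \left(-23500 + 61\right)}{188}} = \sqrt{-25747 + \frac{1}{188} \sqrt{169 + 4} \left(-23439\right)} = \sqrt{-25747 + \frac{1}{188} \sqrt{173} \left(-23439\right)} = \sqrt{-25747 - \frac{23439 \sqrt{173}}{188}}$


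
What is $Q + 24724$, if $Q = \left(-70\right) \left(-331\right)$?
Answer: $47894$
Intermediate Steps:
$Q = 23170$
$Q + 24724 = 23170 + 24724 = 47894$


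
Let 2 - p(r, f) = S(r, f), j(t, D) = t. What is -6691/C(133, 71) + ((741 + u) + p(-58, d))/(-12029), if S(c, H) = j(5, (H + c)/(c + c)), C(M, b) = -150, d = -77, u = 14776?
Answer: 78158939/1804350 ≈ 43.317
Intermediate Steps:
S(c, H) = 5
p(r, f) = -3 (p(r, f) = 2 - 1*5 = 2 - 5 = -3)
-6691/C(133, 71) + ((741 + u) + p(-58, d))/(-12029) = -6691/(-150) + ((741 + 14776) - 3)/(-12029) = -6691*(-1/150) + (15517 - 3)*(-1/12029) = 6691/150 + 15514*(-1/12029) = 6691/150 - 15514/12029 = 78158939/1804350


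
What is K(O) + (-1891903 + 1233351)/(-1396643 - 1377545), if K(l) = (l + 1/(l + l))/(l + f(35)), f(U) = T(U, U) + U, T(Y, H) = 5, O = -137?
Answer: 313513501/190031878 ≈ 1.6498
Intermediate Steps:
f(U) = 5 + U
K(l) = (l + 1/(2*l))/(40 + l) (K(l) = (l + 1/(l + l))/(l + (5 + 35)) = (l + 1/(2*l))/(l + 40) = (l + 1/(2*l))/(40 + l))
K(O) + (-1891903 + 1233351)/(-1396643 - 1377545) = (1/2 + (-137)**2)/((-137)*(40 - 137)) + (-1891903 + 1233351)/(-1396643 - 1377545) = -1/137*(1/2 + 18769)/(-97) - 658552/(-2774188) = -1/137*(-1/97)*37539/2 - 658552*(-1/2774188) = 387/274 + 164638/693547 = 313513501/190031878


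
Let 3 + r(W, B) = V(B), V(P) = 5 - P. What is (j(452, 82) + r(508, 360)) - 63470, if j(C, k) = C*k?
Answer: -26764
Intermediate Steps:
r(W, B) = 2 - B (r(W, B) = -3 + (5 - B) = 2 - B)
(j(452, 82) + r(508, 360)) - 63470 = (452*82 + (2 - 1*360)) - 63470 = (37064 + (2 - 360)) - 63470 = (37064 - 358) - 63470 = 36706 - 63470 = -26764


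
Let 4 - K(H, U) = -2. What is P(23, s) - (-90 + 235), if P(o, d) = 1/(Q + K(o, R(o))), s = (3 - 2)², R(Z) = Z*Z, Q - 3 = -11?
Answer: -291/2 ≈ -145.50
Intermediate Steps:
Q = -8 (Q = 3 - 11 = -8)
R(Z) = Z²
K(H, U) = 6 (K(H, U) = 4 - 1*(-2) = 4 + 2 = 6)
s = 1 (s = 1² = 1)
P(o, d) = -½ (P(o, d) = 1/(-8 + 6) = 1/(-2) = -½)
P(23, s) - (-90 + 235) = -½ - (-90 + 235) = -½ - 1*145 = -½ - 145 = -291/2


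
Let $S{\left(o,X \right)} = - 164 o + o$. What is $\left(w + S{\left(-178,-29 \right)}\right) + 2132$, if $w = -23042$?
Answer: $8104$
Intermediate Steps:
$S{\left(o,X \right)} = - 163 o$
$\left(w + S{\left(-178,-29 \right)}\right) + 2132 = \left(-23042 - -29014\right) + 2132 = \left(-23042 + 29014\right) + 2132 = 5972 + 2132 = 8104$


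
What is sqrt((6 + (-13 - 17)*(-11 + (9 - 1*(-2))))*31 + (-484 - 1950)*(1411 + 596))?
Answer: 2*I*sqrt(1221213) ≈ 2210.2*I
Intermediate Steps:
sqrt((6 + (-13 - 17)*(-11 + (9 - 1*(-2))))*31 + (-484 - 1950)*(1411 + 596)) = sqrt((6 - 30*(-11 + (9 + 2)))*31 - 2434*2007) = sqrt((6 - 30*(-11 + 11))*31 - 4885038) = sqrt((6 - 30*0)*31 - 4885038) = sqrt((6 + 0)*31 - 4885038) = sqrt(6*31 - 4885038) = sqrt(186 - 4885038) = sqrt(-4884852) = 2*I*sqrt(1221213)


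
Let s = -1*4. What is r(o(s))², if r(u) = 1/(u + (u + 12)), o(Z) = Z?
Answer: 1/16 ≈ 0.062500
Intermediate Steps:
s = -4
r(u) = 1/(12 + 2*u) (r(u) = 1/(u + (12 + u)) = 1/(12 + 2*u))
r(o(s))² = (1/(2*(6 - 4)))² = ((½)/2)² = ((½)*(½))² = (¼)² = 1/16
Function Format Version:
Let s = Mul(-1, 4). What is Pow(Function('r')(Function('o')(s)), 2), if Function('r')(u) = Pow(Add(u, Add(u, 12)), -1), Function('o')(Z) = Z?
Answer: Rational(1, 16) ≈ 0.062500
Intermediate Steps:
s = -4
Function('r')(u) = Pow(Add(12, Mul(2, u)), -1) (Function('r')(u) = Pow(Add(u, Add(12, u)), -1) = Pow(Add(12, Mul(2, u)), -1))
Pow(Function('r')(Function('o')(s)), 2) = Pow(Mul(Rational(1, 2), Pow(Add(6, -4), -1)), 2) = Pow(Mul(Rational(1, 2), Pow(2, -1)), 2) = Pow(Mul(Rational(1, 2), Rational(1, 2)), 2) = Pow(Rational(1, 4), 2) = Rational(1, 16)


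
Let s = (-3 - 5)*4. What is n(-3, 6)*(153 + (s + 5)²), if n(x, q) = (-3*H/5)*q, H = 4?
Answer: -63504/5 ≈ -12701.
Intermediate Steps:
s = -32 (s = -8*4 = -32)
n(x, q) = -12*q/5 (n(x, q) = (-12/5)*q = (-3*⅘)*q = -12*q/5)
n(-3, 6)*(153 + (s + 5)²) = (-12/5*6)*(153 + (-32 + 5)²) = -72*(153 + (-27)²)/5 = -72*(153 + 729)/5 = -72/5*882 = -63504/5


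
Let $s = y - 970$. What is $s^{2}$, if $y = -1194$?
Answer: $4682896$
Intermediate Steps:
$s = -2164$ ($s = -1194 - 970 = -2164$)
$s^{2} = \left(-2164\right)^{2} = 4682896$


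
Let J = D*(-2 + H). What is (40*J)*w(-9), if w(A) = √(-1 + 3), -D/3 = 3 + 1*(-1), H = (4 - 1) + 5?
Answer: -1440*√2 ≈ -2036.5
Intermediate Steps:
H = 8 (H = 3 + 5 = 8)
D = -6 (D = -3*(3 + 1*(-1)) = -3*(3 - 1) = -3*2 = -6)
w(A) = √2
J = -36 (J = -6*(-2 + 8) = -6*6 = -36)
(40*J)*w(-9) = (40*(-36))*√2 = -1440*√2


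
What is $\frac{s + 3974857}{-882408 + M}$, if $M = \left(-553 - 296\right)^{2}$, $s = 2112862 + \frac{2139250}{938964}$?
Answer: $- \frac{2858075561183}{75871577574} \approx -37.67$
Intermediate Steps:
$s = \frac{991951747109}{469482}$ ($s = 2112862 + 2139250 \cdot \frac{1}{938964} = 2112862 + \frac{1069625}{469482} = \frac{991951747109}{469482} \approx 2.1129 \cdot 10^{6}$)
$M = 720801$ ($M = \left(-849\right)^{2} = 720801$)
$\frac{s + 3974857}{-882408 + M} = \frac{\frac{991951747109}{469482} + 3974857}{-882408 + 720801} = \frac{2858075561183}{469482 \left(-161607\right)} = \frac{2858075561183}{469482} \left(- \frac{1}{161607}\right) = - \frac{2858075561183}{75871577574}$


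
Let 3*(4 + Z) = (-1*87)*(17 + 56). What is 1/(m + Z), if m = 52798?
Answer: 1/50677 ≈ 1.9733e-5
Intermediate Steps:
Z = -2121 (Z = -4 + ((-1*87)*(17 + 56))/3 = -4 + (-87*73)/3 = -4 + (1/3)*(-6351) = -4 - 2117 = -2121)
1/(m + Z) = 1/(52798 - 2121) = 1/50677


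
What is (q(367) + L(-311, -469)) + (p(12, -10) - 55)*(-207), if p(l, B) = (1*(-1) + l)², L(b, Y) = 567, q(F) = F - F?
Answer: -13095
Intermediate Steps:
q(F) = 0
p(l, B) = (-1 + l)²
(q(367) + L(-311, -469)) + (p(12, -10) - 55)*(-207) = (0 + 567) + ((-1 + 12)² - 55)*(-207) = 567 + (11² - 55)*(-207) = 567 + (121 - 55)*(-207) = 567 + 66*(-207) = 567 - 13662 = -13095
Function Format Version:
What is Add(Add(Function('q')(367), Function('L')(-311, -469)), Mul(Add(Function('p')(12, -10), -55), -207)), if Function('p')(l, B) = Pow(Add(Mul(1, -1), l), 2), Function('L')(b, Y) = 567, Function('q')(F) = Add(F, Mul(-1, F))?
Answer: -13095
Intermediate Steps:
Function('q')(F) = 0
Function('p')(l, B) = Pow(Add(-1, l), 2)
Add(Add(Function('q')(367), Function('L')(-311, -469)), Mul(Add(Function('p')(12, -10), -55), -207)) = Add(Add(0, 567), Mul(Add(Pow(Add(-1, 12), 2), -55), -207)) = Add(567, Mul(Add(Pow(11, 2), -55), -207)) = Add(567, Mul(Add(121, -55), -207)) = Add(567, Mul(66, -207)) = Add(567, -13662) = -13095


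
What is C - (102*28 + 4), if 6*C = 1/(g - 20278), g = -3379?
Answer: -405954121/141942 ≈ -2860.0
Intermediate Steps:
C = -1/141942 (C = 1/(6*(-3379 - 20278)) = (⅙)/(-23657) = (⅙)*(-1/23657) = -1/141942 ≈ -7.0451e-6)
C - (102*28 + 4) = -1/141942 - (102*28 + 4) = -1/141942 - (2856 + 4) = -1/141942 - 1*2860 = -1/141942 - 2860 = -405954121/141942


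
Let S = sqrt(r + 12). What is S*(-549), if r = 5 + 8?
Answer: -2745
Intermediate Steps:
r = 13
S = 5 (S = sqrt(13 + 12) = sqrt(25) = 5)
S*(-549) = 5*(-549) = -2745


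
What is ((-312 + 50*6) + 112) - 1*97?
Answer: 3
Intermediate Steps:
((-312 + 50*6) + 112) - 1*97 = ((-312 + 300) + 112) - 97 = (-12 + 112) - 97 = 100 - 97 = 3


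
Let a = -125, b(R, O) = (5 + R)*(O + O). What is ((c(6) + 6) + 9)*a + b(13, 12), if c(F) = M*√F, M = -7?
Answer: -1443 + 875*√6 ≈ 700.30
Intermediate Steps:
c(F) = -7*√F
b(R, O) = 2*O*(5 + R) (b(R, O) = (5 + R)*(2*O) = 2*O*(5 + R))
((c(6) + 6) + 9)*a + b(13, 12) = ((-7*√6 + 6) + 9)*(-125) + 2*12*(5 + 13) = ((6 - 7*√6) + 9)*(-125) + 2*12*18 = (15 - 7*√6)*(-125) + 432 = (-1875 + 875*√6) + 432 = -1443 + 875*√6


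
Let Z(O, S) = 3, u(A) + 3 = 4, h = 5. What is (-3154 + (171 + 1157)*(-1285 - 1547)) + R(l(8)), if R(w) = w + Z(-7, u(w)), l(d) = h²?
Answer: -3764022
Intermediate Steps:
u(A) = 1 (u(A) = -3 + 4 = 1)
l(d) = 25 (l(d) = 5² = 25)
R(w) = 3 + w (R(w) = w + 3 = 3 + w)
(-3154 + (171 + 1157)*(-1285 - 1547)) + R(l(8)) = (-3154 + (171 + 1157)*(-1285 - 1547)) + (3 + 25) = (-3154 + 1328*(-2832)) + 28 = (-3154 - 3760896) + 28 = -3764050 + 28 = -3764022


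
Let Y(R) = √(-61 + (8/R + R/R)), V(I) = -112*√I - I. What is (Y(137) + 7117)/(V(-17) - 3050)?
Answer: (-2*√281261 + 975029*I)/(137*(-3033*I + 112*√17)) ≈ -2.2937 + 0.34668*I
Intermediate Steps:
V(I) = -I - 112*√I
Y(R) = √(-60 + 8/R) (Y(R) = √(-61 + (8/R + 1)) = √(-61 + (1 + 8/R)) = √(-60 + 8/R))
(Y(137) + 7117)/(V(-17) - 3050) = (2*√(-15 + 2/137) + 7117)/((-1*(-17) - 112*I*√17) - 3050) = (2*√(-15 + 2*(1/137)) + 7117)/((17 - 112*I*√17) - 3050) = (2*√(-15 + 2/137) + 7117)/((17 - 112*I*√17) - 3050) = (2*√(-2053/137) + 7117)/(-3033 - 112*I*√17) = (2*(I*√281261/137) + 7117)/(-3033 - 112*I*√17) = (2*I*√281261/137 + 7117)/(-3033 - 112*I*√17) = (7117 + 2*I*√281261/137)/(-3033 - 112*I*√17)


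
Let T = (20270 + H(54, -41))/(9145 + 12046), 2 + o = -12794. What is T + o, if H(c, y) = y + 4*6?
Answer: -271139783/21191 ≈ -12795.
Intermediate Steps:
o = -12796 (o = -2 - 12794 = -12796)
H(c, y) = 24 + y (H(c, y) = y + 24 = 24 + y)
T = 20253/21191 (T = (20270 + (24 - 41))/(9145 + 12046) = (20270 - 17)/21191 = 20253*(1/21191) = 20253/21191 ≈ 0.95574)
T + o = 20253/21191 - 12796 = -271139783/21191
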